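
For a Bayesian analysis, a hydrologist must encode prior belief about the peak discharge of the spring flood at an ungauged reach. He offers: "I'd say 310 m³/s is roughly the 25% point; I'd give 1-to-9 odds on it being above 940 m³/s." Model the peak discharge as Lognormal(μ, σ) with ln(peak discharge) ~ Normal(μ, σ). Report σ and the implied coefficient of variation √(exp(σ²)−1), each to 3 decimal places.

If T ~ Lognormal(μ,σ) then ln T ~ Normal(μ,σ), so the p-quantile of ln T is μ + z_p·σ.
ln(310) = 5.737 and ln(940) = 6.846; z_{0.25} = -0.6745, z_{0.9} = 1.282.
σ = (6.846 − 5.737)/(1.282 − (-0.6745)) = 0.567.
μ = 5.737 − (-0.6745)·0.567 = 6.119.
CV = √(exp(σ²)−1) = √(exp(0.3216)−1) = 0.616.

σ ≈ 0.567, CV ≈ 0.616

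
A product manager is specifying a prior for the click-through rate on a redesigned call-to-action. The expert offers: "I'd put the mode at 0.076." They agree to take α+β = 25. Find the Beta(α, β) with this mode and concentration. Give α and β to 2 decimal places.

α = 2.75, β = 22.25

For α,β > 1 the Beta mode is (α−1)/(α+β−2). With α+β = 25, the mode is (α−1)/23.
Set (α−1)/23 = 0.076 → α = 1 + 0.076·23 = 2.75.
β = 25 − α = 22.25.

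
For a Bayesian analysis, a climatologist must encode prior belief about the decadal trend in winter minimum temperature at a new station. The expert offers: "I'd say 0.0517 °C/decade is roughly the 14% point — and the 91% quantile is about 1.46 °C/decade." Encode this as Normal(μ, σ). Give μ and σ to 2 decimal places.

μ = 0.68, σ = 0.58

The p-quantile of Normal(μ,σ) is μ + z_p·σ, with z_{0.14} = -1.08 and z_{0.91} = 1.341.
Eliminate σ: μ = (z₂·x₁ − z₁·x₂)/(z₂ − z₁) = (1.341·0.0517 − (-1.08)·1.46)/2.421 = 0.68.
Then σ = (x₂ − x₁)/(z₂ − z₁) = (1.46 − 0.0517)/2.421 = 0.58.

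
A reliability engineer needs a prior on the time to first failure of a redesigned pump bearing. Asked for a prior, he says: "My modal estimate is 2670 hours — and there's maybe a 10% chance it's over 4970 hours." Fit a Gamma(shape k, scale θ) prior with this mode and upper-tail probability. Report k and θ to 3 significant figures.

Gamma(k,θ) with k>1 has mode (k−1)θ, so θ = 2670/(k−1).
Need P(X < 4970) = 0.9 with θ tied to k this way. Start at k = 2, θ = 2670: P(X<4970) ≈ 0.555.
Too low — raise k to concentrate. Iterating converges to k ≈ 5.95.
Then θ = 2670/(5.95−1) ≈ 540.

k ≈ 5.95, θ ≈ 540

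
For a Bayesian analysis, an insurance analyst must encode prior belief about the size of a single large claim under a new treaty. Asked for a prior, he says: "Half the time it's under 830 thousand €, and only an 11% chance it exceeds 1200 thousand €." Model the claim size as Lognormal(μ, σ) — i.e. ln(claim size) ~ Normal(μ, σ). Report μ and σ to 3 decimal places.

If T ~ Lognormal(μ,σ) then ln T ~ Normal(μ,σ), so the p-quantile of ln T is μ + z_p·σ.
ln(830) = 6.721 and ln(1200) = 7.09; z_{0.5} = 0, z_{0.89} = 1.227.
σ = (7.09 − 6.721)/(1.227 − (0)) = 0.301.
μ = 6.721 − (0)·0.301 = 6.721.

μ ≈ 6.721, σ ≈ 0.301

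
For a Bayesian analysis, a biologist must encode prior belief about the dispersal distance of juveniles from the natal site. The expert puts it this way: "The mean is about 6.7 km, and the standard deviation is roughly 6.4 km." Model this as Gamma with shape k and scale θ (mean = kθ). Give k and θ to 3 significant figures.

For Gamma(k, scale θ): mean = kθ, variance = kθ², so CV = 1/√k.
CV = SD/mean = 6.4/6.7 = 0.9552, hence k = 1/CV² = 1.1.
Then θ = mean/k = 6.7/1.1 = 6.11.

k ≈ 1.1, θ ≈ 6.11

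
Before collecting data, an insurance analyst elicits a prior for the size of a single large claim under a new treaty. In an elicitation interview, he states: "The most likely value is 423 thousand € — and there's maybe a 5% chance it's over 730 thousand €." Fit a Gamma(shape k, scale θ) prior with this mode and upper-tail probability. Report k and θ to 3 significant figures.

Gamma(k,θ) with k>1 has mode (k−1)θ, so θ = 423/(k−1).
Need P(X < 730) = 0.95 with θ tied to k this way. Start at k = 2, θ = 423: P(X<730) ≈ 0.515.
Too low — raise k to concentrate. Iterating converges to k ≈ 10.4.
Then θ = 423/(10.4−1) ≈ 45.1.

k ≈ 10.4, θ ≈ 45.1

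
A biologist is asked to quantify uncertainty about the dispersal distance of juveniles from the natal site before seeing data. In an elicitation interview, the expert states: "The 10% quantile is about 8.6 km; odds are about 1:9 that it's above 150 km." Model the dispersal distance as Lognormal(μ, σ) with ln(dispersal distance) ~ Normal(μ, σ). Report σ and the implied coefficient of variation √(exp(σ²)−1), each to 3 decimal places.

If T ~ Lognormal(μ,σ) then ln T ~ Normal(μ,σ), so the p-quantile of ln T is μ + z_p·σ.
ln(8.6) = 2.152 and ln(150) = 5.011; z_{0.1} = -1.282, z_{0.9} = 1.282.
σ = (5.011 − 2.152)/(1.282 − (-1.282)) = 1.115.
μ = 2.152 − (-1.282)·1.115 = 3.581.
CV = √(exp(σ²)−1) = √(exp(1.2441)−1) = 1.572.

σ ≈ 1.115, CV ≈ 1.572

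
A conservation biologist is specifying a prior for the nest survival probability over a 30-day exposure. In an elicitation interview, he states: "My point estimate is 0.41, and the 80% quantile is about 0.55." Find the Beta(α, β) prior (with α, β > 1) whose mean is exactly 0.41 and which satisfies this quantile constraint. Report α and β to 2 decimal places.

With mean 0.41 fixed, write α = 0.41s, β = 0.59s where s = α+β.
Need P(θ < 0.55) = 0.8 under Beta(0.41s, 0.59s). Normal approximation: (q−m)/√(m(1−m)/s) ≈ z_{0.8} = 0.842, so s ≈ 0.41·0.59·(0.842)²/(0.55−0.41)² = 8.7.
At s = 8.7: P(θ<0.55) ≈ 0.802. Adjusting to match 0.8 gives s ≈ 8.61.
So α = 0.41·8.61 ≈ 3.53, β = 0.59·8.61 ≈ 5.08.

α ≈ 3.53, β ≈ 5.08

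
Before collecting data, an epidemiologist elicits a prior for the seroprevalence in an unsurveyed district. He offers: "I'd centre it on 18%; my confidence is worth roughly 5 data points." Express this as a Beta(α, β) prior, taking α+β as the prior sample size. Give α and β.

α = 0.9, β = 4.1

Under the effective-sample-size interpretation, Beta(α, β) has prior mean α/(α+β) and prior sample size α+β.
So α+β = 5 and α/(α+β) = 0.18, giving α = 0.18·5 = 0.9 and β = 5 − 0.9 = 4.1.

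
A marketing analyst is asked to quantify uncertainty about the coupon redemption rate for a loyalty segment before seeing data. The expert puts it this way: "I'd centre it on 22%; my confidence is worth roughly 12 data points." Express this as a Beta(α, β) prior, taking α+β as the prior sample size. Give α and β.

Under the effective-sample-size interpretation, Beta(α, β) has prior mean α/(α+β) and prior sample size α+β.
So α+β = 12 and α/(α+β) = 0.22, giving α = 0.22·12 = 2.64 and β = 12 − 2.64 = 9.36.

α = 2.64, β = 9.36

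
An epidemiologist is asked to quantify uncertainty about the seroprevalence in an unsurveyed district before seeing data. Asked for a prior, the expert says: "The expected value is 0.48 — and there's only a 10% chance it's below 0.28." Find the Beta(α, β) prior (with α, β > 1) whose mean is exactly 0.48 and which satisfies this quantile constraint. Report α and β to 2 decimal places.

α ≈ 4.69, β ≈ 5.08

With mean 0.48 fixed, write α = 0.48s, β = 0.52s where s = α+β.
Need P(θ < 0.28) = 0.1 under Beta(0.48s, 0.52s). Normal approximation: (q−m)/√(m(1−m)/s) ≈ z_{0.1} = -1.28, so s ≈ 0.48·0.52·(-1.28)²/(0.28−0.48)² = 10.2.
At s = 10.2: P(θ<0.28) ≈ 0.094. Adjusting to match 0.1 gives s ≈ 9.78.
So α = 0.48·9.78 ≈ 4.69, β = 0.52·9.78 ≈ 5.08.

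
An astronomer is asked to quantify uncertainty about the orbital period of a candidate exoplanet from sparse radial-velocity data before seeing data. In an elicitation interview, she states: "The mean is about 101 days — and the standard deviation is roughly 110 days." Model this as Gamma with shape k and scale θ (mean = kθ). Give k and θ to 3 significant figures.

For Gamma(k, scale θ): mean = kθ, variance = kθ², so CV = 1/√k.
CV = SD/mean = 110/101 = 1.089, hence k = 1/CV² = 0.843.
Then θ = mean/k = 101/0.843 = 120.

k ≈ 0.843, θ ≈ 120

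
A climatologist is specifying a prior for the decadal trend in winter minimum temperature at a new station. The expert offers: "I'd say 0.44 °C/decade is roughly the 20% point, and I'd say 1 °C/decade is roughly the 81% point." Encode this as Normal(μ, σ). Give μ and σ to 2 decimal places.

μ = 0.71, σ = 0.33

For Normal(μ,σ), the p-quantile is μ + z_p·σ. Here z_{0.2} = -0.8416, z_{0.81} = 0.8779.
So 0.44 = μ − 0.8416σ and 1 = μ + 0.8779σ.
Subtracting: σ = (1 − 0.44)/(0.8779 − (-0.8416)) = 0.33.
Then μ = 0.44 − (-0.8416)·0.33 = 0.71.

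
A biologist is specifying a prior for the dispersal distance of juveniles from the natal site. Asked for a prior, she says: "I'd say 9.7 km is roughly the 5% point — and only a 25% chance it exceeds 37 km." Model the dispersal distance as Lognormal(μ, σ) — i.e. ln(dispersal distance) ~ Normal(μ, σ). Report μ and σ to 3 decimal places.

If T ~ Lognormal(μ,σ) then ln T ~ Normal(μ,σ), so the p-quantile of ln T is μ + z_p·σ.
ln(9.7) = 2.272 and ln(37) = 3.611; z_{0.05} = -1.645, z_{0.75} = 0.6745.
σ = (3.611 − 2.272)/(0.6745 − (-1.645)) = 0.577.
μ = 2.272 − (-1.645)·0.577 = 3.222.

μ ≈ 3.222, σ ≈ 0.577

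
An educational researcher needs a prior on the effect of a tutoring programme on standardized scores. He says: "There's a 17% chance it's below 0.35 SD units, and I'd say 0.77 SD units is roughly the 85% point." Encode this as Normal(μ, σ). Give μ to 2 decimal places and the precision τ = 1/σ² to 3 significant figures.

The p-quantile of Normal(μ,σ) is μ + z_p·σ, with z_{0.17} = -0.9542 and z_{0.85} = 1.036.
Eliminate σ: μ = (z₂·x₁ − z₁·x₂)/(z₂ − z₁) = (1.036·0.35 − (-0.9542)·0.77)/1.991 = 0.55.
Then σ = (x₂ − x₁)/(z₂ − z₁) = (0.77 − 0.35)/1.991 = 0.21.
Precision τ = 1/σ² = 1/0.211² = 22.5.

μ = 0.55, τ = 22.5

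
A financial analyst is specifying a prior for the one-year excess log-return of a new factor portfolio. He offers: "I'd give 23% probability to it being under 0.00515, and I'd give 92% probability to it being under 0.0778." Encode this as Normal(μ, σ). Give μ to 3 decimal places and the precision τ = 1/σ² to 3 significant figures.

μ = 0.030, τ = 871

For Normal(μ,σ), the p-quantile is μ + z_p·σ. Here z_{0.23} = -0.7388, z_{0.92} = 1.405.
So 0.00515 = μ − 0.7388σ and 0.0778 = μ + 1.405σ.
Subtracting: σ = (0.0778 − 0.00515)/(1.405 − (-0.7388)) = 0.034.
Then μ = 0.00515 − (-0.7388)·0.034 = 0.030.
Precision τ = 1/σ² = 1/0.03389² = 871.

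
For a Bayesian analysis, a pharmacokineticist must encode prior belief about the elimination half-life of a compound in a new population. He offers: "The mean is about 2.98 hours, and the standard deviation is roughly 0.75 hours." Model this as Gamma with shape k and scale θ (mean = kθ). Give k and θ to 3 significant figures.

For Gamma(k, scale θ): mean = kθ, variance = kθ², so CV = 1/√k.
CV = SD/mean = 0.75/2.98 = 0.2517, hence k = 1/CV² = 15.8.
Then θ = mean/k = 2.98/15.8 = 0.189.

k ≈ 15.8, θ ≈ 0.189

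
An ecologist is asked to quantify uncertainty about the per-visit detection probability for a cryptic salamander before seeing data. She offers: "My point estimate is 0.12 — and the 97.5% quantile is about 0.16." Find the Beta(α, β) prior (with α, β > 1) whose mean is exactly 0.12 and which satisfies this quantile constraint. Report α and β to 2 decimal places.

With mean 0.12 fixed, write α = 0.12s, β = 0.88s where s = α+β.
Need P(θ < 0.16) = 0.975 under Beta(0.12s, 0.88s). Normal approximation: (q−m)/√(m(1−m)/s) ≈ z_{0.975} = 1.96, so s ≈ 0.12·0.88·(1.96)²/(0.16−0.12)² = 253.5.
At s = 253.5: P(θ<0.16) ≈ 0.968. Adjusting to match 0.975 gives s ≈ 286.26.
So α = 0.12·286.26 ≈ 34.35, β = 0.88·286.26 ≈ 251.91.

α ≈ 34.35, β ≈ 251.91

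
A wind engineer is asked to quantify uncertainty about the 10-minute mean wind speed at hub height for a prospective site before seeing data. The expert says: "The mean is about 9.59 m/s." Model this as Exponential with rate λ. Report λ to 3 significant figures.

λ ≈ 0.104

Exponential mean = 1/λ, so λ = 1/9.59 = 0.104.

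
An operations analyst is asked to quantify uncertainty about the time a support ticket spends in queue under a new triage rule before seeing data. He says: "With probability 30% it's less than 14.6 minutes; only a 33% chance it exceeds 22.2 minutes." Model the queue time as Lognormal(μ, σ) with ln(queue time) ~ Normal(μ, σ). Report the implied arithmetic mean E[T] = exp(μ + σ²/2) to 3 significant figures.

E[T] ≈ 20.2 minutes

If T ~ Lognormal(μ,σ) then ln T ~ Normal(μ,σ), so the p-quantile of ln T is μ + z_p·σ.
ln(14.6) = 2.681 and ln(22.2) = 3.1; z_{0.3} = -0.5244, z_{0.67} = 0.4399.
σ = (3.1 − 2.681)/(0.4399 − (-0.5244)) = 0.435.
μ = 2.681 − (-0.5244)·0.435 = 2.909.
E[T] = exp(μ + σ²/2) = exp(2.909 + 0.0944) = 20.2 minutes.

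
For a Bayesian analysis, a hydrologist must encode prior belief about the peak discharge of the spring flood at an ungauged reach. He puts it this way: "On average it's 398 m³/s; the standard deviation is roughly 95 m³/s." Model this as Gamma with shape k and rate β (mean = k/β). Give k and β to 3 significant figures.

k ≈ 17.6, β ≈ 0.0441

For Gamma(k, rate β): mean = k/β, variance = k/β², so CV = 1/√k.
CV = SD/mean = 95/398 = 0.2387, hence k = 1/CV² = 17.6.
Then β = k/mean = 17.6/398 = 0.0441.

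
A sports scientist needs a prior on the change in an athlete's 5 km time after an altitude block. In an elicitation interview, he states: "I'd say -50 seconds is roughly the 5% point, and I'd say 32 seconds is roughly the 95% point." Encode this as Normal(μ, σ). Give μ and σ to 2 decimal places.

μ = -9.00, σ = 24.93

For Normal(μ,σ), the p-quantile is μ + z_p·σ. Here z_{0.05} = -1.645, z_{0.95} = 1.645.
So -50 = μ − 1.645σ and 32 = μ + 1.645σ.
Subtracting: σ = (32 − -50)/(1.645 − (-1.645)) = 24.93.
Then μ = -50 − (-1.645)·24.93 = -9.00.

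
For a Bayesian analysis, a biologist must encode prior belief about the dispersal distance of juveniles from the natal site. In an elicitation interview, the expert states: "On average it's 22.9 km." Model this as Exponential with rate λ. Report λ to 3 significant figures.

λ ≈ 0.0437

Exponential mean = 1/λ, so λ = 1/22.9 = 0.0437.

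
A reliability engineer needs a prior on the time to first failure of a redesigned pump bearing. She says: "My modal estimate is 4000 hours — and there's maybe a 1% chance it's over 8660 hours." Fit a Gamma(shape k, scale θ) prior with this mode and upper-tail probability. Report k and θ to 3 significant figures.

k ≈ 9.11, θ ≈ 493

Gamma(k,θ) with k>1 has mode (k−1)θ, so θ = 4000/(k−1).
Need P(X < 8660) = 0.99 with θ tied to k this way. Start at k = 2, θ = 4000: P(X<8660) ≈ 0.637.
Too low — raise k to concentrate. Iterating converges to k ≈ 9.11.
Then θ = 4000/(9.11−1) ≈ 493.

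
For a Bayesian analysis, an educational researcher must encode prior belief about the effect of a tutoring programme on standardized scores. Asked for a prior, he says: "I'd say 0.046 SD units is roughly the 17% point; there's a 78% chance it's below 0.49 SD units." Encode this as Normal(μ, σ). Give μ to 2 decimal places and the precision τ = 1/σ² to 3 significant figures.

The p-quantile of Normal(μ,σ) is μ + z_p·σ, with z_{0.17} = -0.9542 and z_{0.78} = 0.7722.
Eliminate σ: μ = (z₂·x₁ − z₁·x₂)/(z₂ − z₁) = (0.7722·0.046 − (-0.9542)·0.49)/1.726 = 0.29.
Then σ = (x₂ − x₁)/(z₂ − z₁) = (0.49 − 0.046)/1.726 = 0.26.
Precision τ = 1/σ² = 1/0.2572² = 15.1.

μ = 0.29, τ = 15.1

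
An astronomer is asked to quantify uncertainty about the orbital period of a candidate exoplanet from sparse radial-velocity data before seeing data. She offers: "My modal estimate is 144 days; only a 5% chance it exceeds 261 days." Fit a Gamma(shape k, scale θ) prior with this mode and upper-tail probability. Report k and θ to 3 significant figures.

Gamma(k,θ) with k>1 has mode (k−1)θ, so θ = 144/(k−1).
Need P(X < 261) = 0.95 with θ tied to k this way. Start at k = 2, θ = 144: P(X<261) ≈ 0.541.
Too low — raise k to concentrate. Iterating converges to k ≈ 8.88.
Then θ = 144/(8.88−1) ≈ 18.3.

k ≈ 8.88, θ ≈ 18.3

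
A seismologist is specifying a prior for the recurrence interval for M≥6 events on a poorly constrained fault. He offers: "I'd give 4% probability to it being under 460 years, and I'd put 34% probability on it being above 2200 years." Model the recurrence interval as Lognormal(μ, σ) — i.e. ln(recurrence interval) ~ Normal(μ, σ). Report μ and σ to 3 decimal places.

If T ~ Lognormal(μ,σ) then ln T ~ Normal(μ,σ), so the p-quantile of ln T is μ + z_p·σ.
ln(460) = 6.131 and ln(2200) = 7.696; z_{0.04} = -1.751, z_{0.66} = 0.4125.
σ = (7.696 − 6.131)/(0.4125 − (-1.751)) = 0.723.
μ = 6.131 − (-1.751)·0.723 = 7.398.

μ ≈ 7.398, σ ≈ 0.723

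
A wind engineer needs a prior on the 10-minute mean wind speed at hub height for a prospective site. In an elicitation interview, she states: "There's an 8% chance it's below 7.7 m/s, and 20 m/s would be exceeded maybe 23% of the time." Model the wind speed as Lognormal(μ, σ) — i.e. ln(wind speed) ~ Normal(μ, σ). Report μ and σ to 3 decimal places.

If T ~ Lognormal(μ,σ) then ln T ~ Normal(μ,σ), so the p-quantile of ln T is μ + z_p·σ.
ln(7.7) = 2.041 and ln(20) = 2.996; z_{0.08} = -1.405, z_{0.77} = 0.7388.
σ = (2.996 − 2.041)/(0.7388 − (-1.405)) = 0.445.
μ = 2.041 − (-1.405)·0.445 = 2.667.

μ ≈ 2.667, σ ≈ 0.445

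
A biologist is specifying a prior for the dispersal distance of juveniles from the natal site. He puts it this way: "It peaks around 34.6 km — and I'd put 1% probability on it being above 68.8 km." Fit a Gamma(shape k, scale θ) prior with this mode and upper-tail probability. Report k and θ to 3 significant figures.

k ≈ 11.4, θ ≈ 3.32

Gamma(k,θ) with k>1 has mode (k−1)θ, so θ = 34.6/(k−1).
Need P(X < 68.8) = 0.99 with θ tied to k this way. Start at k = 2, θ = 34.6: P(X<68.8) ≈ 0.591.
Too low — raise k to concentrate. Iterating converges to k ≈ 11.4.
Then θ = 34.6/(11.4−1) ≈ 3.32.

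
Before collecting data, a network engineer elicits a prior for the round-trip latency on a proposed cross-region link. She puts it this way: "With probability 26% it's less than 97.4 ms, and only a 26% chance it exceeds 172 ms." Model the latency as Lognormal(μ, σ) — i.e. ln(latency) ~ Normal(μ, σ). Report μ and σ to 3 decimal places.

μ ≈ 4.863, σ ≈ 0.442

If T ~ Lognormal(μ,σ) then ln T ~ Normal(μ,σ), so the p-quantile of ln T is μ + z_p·σ.
ln(97.4) = 4.579 and ln(172) = 5.147; z_{0.26} = -0.6433, z_{0.74} = 0.6433.
σ = (5.147 − 4.579)/(0.6433 − (-0.6433)) = 0.442.
μ = 4.579 − (-0.6433)·0.442 = 4.863.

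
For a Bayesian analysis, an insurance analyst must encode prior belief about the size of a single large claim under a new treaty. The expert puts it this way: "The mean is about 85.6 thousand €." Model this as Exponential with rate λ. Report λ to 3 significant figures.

λ ≈ 0.0117

Exponential mean = 1/λ, so λ = 1/85.6 = 0.0117.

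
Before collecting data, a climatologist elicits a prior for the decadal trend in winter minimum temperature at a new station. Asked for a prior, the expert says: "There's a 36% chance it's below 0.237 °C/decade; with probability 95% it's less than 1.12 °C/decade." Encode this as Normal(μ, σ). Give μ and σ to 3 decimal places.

μ = 0.395, σ = 0.441

The p-quantile of Normal(μ,σ) is μ + z_p·σ, with z_{0.36} = -0.3585 and z_{0.95} = 1.645.
Eliminate σ: μ = (z₂·x₁ − z₁·x₂)/(z₂ − z₁) = (1.645·0.237 − (-0.3585)·1.12)/2.003 = 0.395.
Then σ = (x₂ − x₁)/(z₂ − z₁) = (1.12 − 0.237)/2.003 = 0.441.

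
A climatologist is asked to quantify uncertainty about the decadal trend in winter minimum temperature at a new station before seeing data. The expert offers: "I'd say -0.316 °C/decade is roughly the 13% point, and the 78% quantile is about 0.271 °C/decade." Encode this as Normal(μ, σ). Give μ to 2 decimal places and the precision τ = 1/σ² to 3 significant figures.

μ = 0.03, τ = 10.5

For Normal(μ,σ), the p-quantile is μ + z_p·σ. Here z_{0.13} = -1.126, z_{0.78} = 0.7722.
So -0.316 = μ − 1.126σ and 0.271 = μ + 0.7722σ.
Subtracting: σ = (0.271 − -0.316)/(0.7722 − (-1.126)) = 0.31.
Then μ = -0.316 − (-1.126)·0.31 = 0.03.
Precision τ = 1/σ² = 1/0.3092² = 10.5.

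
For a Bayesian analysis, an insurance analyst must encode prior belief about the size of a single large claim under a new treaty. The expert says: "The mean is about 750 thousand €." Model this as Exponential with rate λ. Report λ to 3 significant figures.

Exponential mean = 1/λ, so λ = 1/750.0 = 0.00133.

λ ≈ 0.00133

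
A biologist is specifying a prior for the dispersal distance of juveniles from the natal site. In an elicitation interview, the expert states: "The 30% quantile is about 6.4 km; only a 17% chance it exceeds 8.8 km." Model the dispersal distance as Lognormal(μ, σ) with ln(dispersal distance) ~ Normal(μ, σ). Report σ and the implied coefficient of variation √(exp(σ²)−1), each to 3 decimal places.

σ ≈ 0.215, CV ≈ 0.218

If T ~ Lognormal(μ,σ) then ln T ~ Normal(μ,σ), so the p-quantile of ln T is μ + z_p·σ.
ln(6.4) = 1.856 and ln(8.8) = 2.175; z_{0.3} = -0.5244, z_{0.83} = 0.9542.
σ = (2.175 − 1.856)/(0.9542 − (-0.5244)) = 0.215.
μ = 1.856 − (-0.5244)·0.215 = 1.969.
CV = √(exp(σ²)−1) = √(exp(0.0464)−1) = 0.218.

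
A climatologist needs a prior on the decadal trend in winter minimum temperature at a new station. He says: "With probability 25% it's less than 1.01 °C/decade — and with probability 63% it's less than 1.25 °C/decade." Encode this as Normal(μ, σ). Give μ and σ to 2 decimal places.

The p-quantile of Normal(μ,σ) is μ + z_p·σ, with z_{0.25} = -0.6745 and z_{0.63} = 0.3319.
Eliminate σ: μ = (z₂·x₁ − z₁·x₂)/(z₂ − z₁) = (0.3319·1.01 − (-0.6745)·1.25)/1.006 = 1.17.
Then σ = (x₂ − x₁)/(z₂ − z₁) = (1.25 − 1.01)/1.006 = 0.24.

μ = 1.17, σ = 0.24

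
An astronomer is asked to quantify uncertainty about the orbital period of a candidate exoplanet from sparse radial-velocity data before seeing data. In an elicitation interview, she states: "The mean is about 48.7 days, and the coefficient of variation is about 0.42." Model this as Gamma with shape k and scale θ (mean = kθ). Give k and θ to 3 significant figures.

For Gamma(k, scale θ): mean = kθ, variance = kθ², so CV = 1/√k.
CV = 0.42, hence k = 1/CV² = 5.67.
Then θ = mean/k = 48.7/5.67 = 8.59.

k ≈ 5.67, θ ≈ 8.59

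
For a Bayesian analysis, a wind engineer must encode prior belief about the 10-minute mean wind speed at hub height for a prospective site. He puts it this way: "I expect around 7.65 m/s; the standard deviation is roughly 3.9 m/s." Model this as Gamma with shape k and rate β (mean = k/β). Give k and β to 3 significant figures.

k ≈ 3.85, β ≈ 0.503

For Gamma(k, rate β): mean = k/β, variance = k/β², so CV = 1/√k.
CV = SD/mean = 3.9/7.65 = 0.5098, hence k = 1/CV² = 3.85.
Then β = k/mean = 3.85/7.65 = 0.503.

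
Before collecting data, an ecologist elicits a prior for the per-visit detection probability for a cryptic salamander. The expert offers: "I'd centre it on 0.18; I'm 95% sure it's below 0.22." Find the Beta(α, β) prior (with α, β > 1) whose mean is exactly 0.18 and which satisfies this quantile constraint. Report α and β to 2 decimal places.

With mean 0.18 fixed, write α = 0.18s, β = 0.82s where s = α+β.
Need P(θ < 0.22) = 0.95 under Beta(0.18s, 0.82s). Normal approximation: (q−m)/√(m(1−m)/s) ≈ z_{0.95} = 1.64, so s ≈ 0.18·0.82·(1.64)²/(0.22−0.18)² = 249.6.
At s = 249.6: P(θ<0.22) ≈ 0.945. Adjusting to match 0.95 gives s ≈ 266.08.
So α = 0.18·266.08 ≈ 47.89, β = 0.82·266.08 ≈ 218.18.

α ≈ 47.89, β ≈ 218.18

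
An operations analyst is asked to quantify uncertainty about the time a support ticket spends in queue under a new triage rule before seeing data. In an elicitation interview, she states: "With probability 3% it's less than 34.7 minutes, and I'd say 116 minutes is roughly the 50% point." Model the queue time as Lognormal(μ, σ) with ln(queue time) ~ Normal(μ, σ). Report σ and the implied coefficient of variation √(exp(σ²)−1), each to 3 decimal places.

If T ~ Lognormal(μ,σ) then ln T ~ Normal(μ,σ), so the p-quantile of ln T is μ + z_p·σ.
ln(34.7) = 3.547 and ln(116) = 4.754; z_{0.03} = -1.881, z_{0.5} = 0.
σ = (4.754 − 3.547)/(0 − (-1.881)) = 0.642.
μ = 3.547 − (-1.881)·0.642 = 4.754.
CV = √(exp(σ²)−1) = √(exp(0.4117)−1) = 0.714.

σ ≈ 0.642, CV ≈ 0.714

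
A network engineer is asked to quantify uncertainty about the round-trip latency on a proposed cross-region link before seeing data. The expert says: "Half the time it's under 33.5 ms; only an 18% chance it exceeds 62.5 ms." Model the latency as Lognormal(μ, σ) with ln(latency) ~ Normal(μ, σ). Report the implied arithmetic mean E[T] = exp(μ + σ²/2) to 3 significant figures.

If T ~ Lognormal(μ,σ) then ln T ~ Normal(μ,σ), so the p-quantile of ln T is μ + z_p·σ.
ln(33.5) = 3.512 and ln(62.5) = 4.135; z_{0.5} = 0, z_{0.82} = 0.9154.
σ = (4.135 − 3.512)/(0.9154 − (0)) = 0.681.
μ = 3.512 − (0)·0.681 = 3.512.
E[T] = exp(μ + σ²/2) = exp(3.512 + 0.2321) = 42.3 ms.

E[T] ≈ 42.3 ms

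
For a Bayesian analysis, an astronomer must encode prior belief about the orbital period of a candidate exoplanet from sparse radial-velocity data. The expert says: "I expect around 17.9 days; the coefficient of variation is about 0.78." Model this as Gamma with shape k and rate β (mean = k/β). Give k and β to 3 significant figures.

k ≈ 1.64, β ≈ 0.0918

For Gamma(k, rate β): mean = k/β, variance = k/β², so CV = 1/√k.
CV = 0.78, hence k = 1/CV² = 1.64.
Then β = k/mean = 1.64/17.9 = 0.0918.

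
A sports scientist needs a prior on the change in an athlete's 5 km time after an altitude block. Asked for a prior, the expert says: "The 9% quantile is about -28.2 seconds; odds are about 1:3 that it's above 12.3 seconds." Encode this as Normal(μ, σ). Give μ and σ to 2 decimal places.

μ = -1.26, σ = 20.10

For Normal(μ,σ), the p-quantile is μ + z_p·σ. Here z_{0.09} = -1.341, z_{0.75} = 0.6745.
So -28.2 = μ − 1.341σ and 12.3 = μ + 0.6745σ.
Subtracting: σ = (12.3 − -28.2)/(0.6745 − (-1.341)) = 20.10.
Then μ = -28.2 − (-1.341)·20.10 = -1.26.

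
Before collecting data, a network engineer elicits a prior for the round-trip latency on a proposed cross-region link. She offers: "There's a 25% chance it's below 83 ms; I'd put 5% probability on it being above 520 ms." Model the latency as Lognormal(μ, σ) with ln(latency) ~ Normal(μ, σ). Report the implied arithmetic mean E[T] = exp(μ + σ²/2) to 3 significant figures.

E[T] ≈ 194 ms

If T ~ Lognormal(μ,σ) then ln T ~ Normal(μ,σ), so the p-quantile of ln T is μ + z_p·σ.
ln(83) = 4.419 and ln(520) = 6.254; z_{0.25} = -0.6745, z_{0.95} = 1.645.
σ = (6.254 − 4.419)/(1.645 − (-0.6745)) = 0.791.
μ = 4.419 − (-0.6745)·0.791 = 4.952.
E[T] = exp(μ + σ²/2) = exp(4.952 + 0.3130) = 194 ms.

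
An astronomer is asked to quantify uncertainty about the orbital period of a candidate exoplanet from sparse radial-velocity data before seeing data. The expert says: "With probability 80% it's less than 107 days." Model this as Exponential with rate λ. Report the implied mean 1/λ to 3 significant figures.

mean ≈ 66.5 days

P(T < 107.0) = 1 − e^(−λ·107.0) = 0.8, so λ = −ln(1−0.8)/107.0 = −ln(0.2)/107.0 = 0.015.
Mean = 1/λ = 66.5 days.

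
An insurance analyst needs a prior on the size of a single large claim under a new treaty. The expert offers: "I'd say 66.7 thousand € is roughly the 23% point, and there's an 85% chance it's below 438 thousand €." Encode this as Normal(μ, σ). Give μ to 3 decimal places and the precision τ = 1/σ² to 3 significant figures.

The p-quantile of Normal(μ,σ) is μ + z_p·σ, with z_{0.23} = -0.7388 and z_{0.85} = 1.036.
Eliminate σ: μ = (z₂·x₁ − z₁·x₂)/(z₂ − z₁) = (1.036·66.7 − (-0.7388)·438)/1.775 = 221.230.
Then σ = (x₂ − x₁)/(z₂ − z₁) = (438 − 66.7)/1.775 = 209.150.
Precision τ = 1/σ² = 1/209.2² = 2.29e-05.

μ = 221.230, τ = 2.29e-05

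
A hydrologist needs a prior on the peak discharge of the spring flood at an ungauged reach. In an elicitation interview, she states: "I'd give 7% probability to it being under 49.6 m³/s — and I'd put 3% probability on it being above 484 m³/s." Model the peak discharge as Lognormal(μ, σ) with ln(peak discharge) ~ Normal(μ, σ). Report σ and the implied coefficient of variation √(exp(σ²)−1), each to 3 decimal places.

If T ~ Lognormal(μ,σ) then ln T ~ Normal(μ,σ), so the p-quantile of ln T is μ + z_p·σ.
ln(49.6) = 3.904 and ln(484) = 6.182; z_{0.07} = -1.476, z_{0.97} = 1.881.
σ = (6.182 − 3.904)/(1.881 − (-1.476)) = 0.679.
μ = 3.904 − (-1.476)·0.679 = 4.906.
CV = √(exp(σ²)−1) = √(exp(0.4606)−1) = 0.765.

σ ≈ 0.679, CV ≈ 0.765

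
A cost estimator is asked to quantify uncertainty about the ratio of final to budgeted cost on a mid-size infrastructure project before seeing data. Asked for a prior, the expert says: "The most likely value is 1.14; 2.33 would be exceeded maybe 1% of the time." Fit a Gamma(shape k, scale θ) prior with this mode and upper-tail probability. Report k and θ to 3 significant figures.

k ≈ 10.6, θ ≈ 0.119

Gamma(k,θ) with k>1 has mode (k−1)θ, so θ = 1.14/(k−1).
Need P(X < 2.33) = 0.99 with θ tied to k this way. Start at k = 2, θ = 1.14: P(X<2.33) ≈ 0.606.
Too low — raise k to concentrate. Iterating converges to k ≈ 10.6.
Then θ = 1.14/(10.6−1) ≈ 0.119.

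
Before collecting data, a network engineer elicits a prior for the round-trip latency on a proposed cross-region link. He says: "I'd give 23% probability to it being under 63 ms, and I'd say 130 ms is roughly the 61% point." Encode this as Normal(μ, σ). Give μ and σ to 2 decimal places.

μ = 111.62, σ = 65.80

For Normal(μ,σ), the p-quantile is μ + z_p·σ. Here z_{0.23} = -0.7388, z_{0.61} = 0.2793.
So 63 = μ − 0.7388σ and 130 = μ + 0.2793σ.
Subtracting: σ = (130 − 63)/(0.2793 − (-0.7388)) = 65.80.
Then μ = 63 − (-0.7388)·65.80 = 111.62.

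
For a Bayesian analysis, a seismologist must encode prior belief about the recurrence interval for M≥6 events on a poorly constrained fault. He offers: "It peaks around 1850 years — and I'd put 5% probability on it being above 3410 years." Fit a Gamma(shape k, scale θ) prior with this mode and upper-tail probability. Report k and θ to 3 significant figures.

k ≈ 8.44, θ ≈ 248

Gamma(k,θ) with k>1 has mode (k−1)θ, so θ = 1850/(k−1).
Need P(X < 3410) = 0.95 with θ tied to k this way. Start at k = 2, θ = 1850: P(X<3410) ≈ 0.550.
Too low — raise k to concentrate. Iterating converges to k ≈ 8.44.
Then θ = 1850/(8.44−1) ≈ 248.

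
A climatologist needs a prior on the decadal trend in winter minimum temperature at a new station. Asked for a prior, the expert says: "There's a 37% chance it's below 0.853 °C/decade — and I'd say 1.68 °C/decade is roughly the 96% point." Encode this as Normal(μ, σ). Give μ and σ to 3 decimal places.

μ = 0.985, σ = 0.397

For Normal(μ,σ), the p-quantile is μ + z_p·σ. Here z_{0.37} = -0.3319, z_{0.96} = 1.751.
So 0.853 = μ − 0.3319σ and 1.68 = μ + 1.751σ.
Subtracting: σ = (1.68 − 0.853)/(1.751 − (-0.3319)) = 0.397.
Then μ = 0.853 − (-0.3319)·0.397 = 0.985.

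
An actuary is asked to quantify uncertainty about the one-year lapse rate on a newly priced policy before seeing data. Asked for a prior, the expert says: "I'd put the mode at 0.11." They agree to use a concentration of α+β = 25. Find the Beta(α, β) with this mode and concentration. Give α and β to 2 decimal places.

α = 3.53, β = 21.47

For α,β > 1 the Beta mode is (α−1)/(α+β−2). With α+β = 25, the mode is (α−1)/23.
Set (α−1)/23 = 0.11 → α = 1 + 0.11·23 = 3.53.
β = 25 − α = 21.47.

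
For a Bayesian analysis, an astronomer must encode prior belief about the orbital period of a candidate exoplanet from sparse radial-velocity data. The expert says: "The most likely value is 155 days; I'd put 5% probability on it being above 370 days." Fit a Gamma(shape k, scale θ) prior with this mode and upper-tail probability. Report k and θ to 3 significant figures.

k ≈ 4.61, θ ≈ 43

Gamma(k,θ) with k>1 has mode (k−1)θ, so θ = 155/(k−1).
Need P(X < 370) = 0.95 with θ tied to k this way. Start at k = 2, θ = 155: P(X<370) ≈ 0.689.
Too low — raise k to concentrate. Iterating converges to k ≈ 4.61.
Then θ = 155/(4.61−1) ≈ 43.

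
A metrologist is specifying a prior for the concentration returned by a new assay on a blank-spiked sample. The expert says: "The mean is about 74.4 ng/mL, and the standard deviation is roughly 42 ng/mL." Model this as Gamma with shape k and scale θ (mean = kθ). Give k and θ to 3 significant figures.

k ≈ 3.14, θ ≈ 23.7

For Gamma(k, scale θ): mean = kθ, variance = kθ², so CV = 1/√k.
CV = SD/mean = 42/74.4 = 0.5645, hence k = 1/CV² = 3.14.
Then θ = mean/k = 74.4/3.14 = 23.7.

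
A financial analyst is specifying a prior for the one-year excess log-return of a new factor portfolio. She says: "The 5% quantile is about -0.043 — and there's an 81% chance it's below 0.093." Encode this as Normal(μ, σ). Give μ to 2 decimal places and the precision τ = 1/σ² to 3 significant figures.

For Normal(μ,σ), the p-quantile is μ + z_p·σ. Here z_{0.05} = -1.645, z_{0.81} = 0.8779.
So -0.043 = μ − 1.645σ and 0.093 = μ + 0.8779σ.
Subtracting: σ = (0.093 − -0.043)/(0.8779 − (-1.645)) = 0.05.
Then μ = -0.043 − (-1.645)·0.05 = 0.05.
Precision τ = 1/σ² = 1/0.05391² = 344.

μ = 0.05, τ = 344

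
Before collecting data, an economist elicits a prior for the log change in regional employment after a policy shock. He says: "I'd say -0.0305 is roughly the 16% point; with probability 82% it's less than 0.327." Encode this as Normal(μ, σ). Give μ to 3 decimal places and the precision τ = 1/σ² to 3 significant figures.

The p-quantile of Normal(μ,σ) is μ + z_p·σ, with z_{0.16} = -0.9945 and z_{0.82} = 0.9154.
Eliminate σ: μ = (z₂·x₁ − z₁·x₂)/(z₂ − z₁) = (0.9154·-0.0305 − (-0.9945)·0.327)/1.91 = 0.156.
Then σ = (x₂ − x₁)/(z₂ − z₁) = (0.327 − -0.0305)/1.91 = 0.187.
Precision τ = 1/σ² = 1/0.1872² = 28.5.

μ = 0.156, τ = 28.5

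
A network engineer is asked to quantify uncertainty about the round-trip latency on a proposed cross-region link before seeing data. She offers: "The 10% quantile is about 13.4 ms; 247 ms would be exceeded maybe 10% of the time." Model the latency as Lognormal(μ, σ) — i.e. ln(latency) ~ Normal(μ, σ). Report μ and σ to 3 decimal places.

If T ~ Lognormal(μ,σ) then ln T ~ Normal(μ,σ), so the p-quantile of ln T is μ + z_p·σ.
ln(13.4) = 2.595 and ln(247) = 5.509; z_{0.1} = -1.282, z_{0.9} = 1.282.
σ = (5.509 − 2.595)/(1.282 − (-1.282)) = 1.137.
μ = 2.595 − (-1.282)·1.137 = 4.052.

μ ≈ 4.052, σ ≈ 1.137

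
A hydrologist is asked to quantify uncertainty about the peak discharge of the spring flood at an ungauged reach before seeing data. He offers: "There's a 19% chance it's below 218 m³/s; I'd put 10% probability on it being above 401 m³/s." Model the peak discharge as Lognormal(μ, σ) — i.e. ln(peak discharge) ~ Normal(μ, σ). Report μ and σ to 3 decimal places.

μ ≈ 5.632, σ ≈ 0.282

If T ~ Lognormal(μ,σ) then ln T ~ Normal(μ,σ), so the p-quantile of ln T is μ + z_p·σ.
ln(218) = 5.384 and ln(401) = 5.994; z_{0.19} = -0.8779, z_{0.9} = 1.282.
σ = (5.994 − 5.384)/(1.282 − (-0.8779)) = 0.282.
μ = 5.384 − (-0.8779)·0.282 = 5.632.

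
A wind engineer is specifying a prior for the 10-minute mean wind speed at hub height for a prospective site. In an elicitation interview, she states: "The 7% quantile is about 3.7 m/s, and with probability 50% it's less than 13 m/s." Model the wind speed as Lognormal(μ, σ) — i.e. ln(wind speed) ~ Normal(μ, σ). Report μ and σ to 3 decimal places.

If T ~ Lognormal(μ,σ) then ln T ~ Normal(μ,σ), so the p-quantile of ln T is μ + z_p·σ.
ln(3.7) = 1.308 and ln(13) = 2.565; z_{0.07} = -1.476, z_{0.5} = 0.
σ = (2.565 − 1.308)/(0 − (-1.476)) = 0.851.
μ = 1.308 − (-1.476)·0.851 = 2.565.

μ ≈ 2.565, σ ≈ 0.851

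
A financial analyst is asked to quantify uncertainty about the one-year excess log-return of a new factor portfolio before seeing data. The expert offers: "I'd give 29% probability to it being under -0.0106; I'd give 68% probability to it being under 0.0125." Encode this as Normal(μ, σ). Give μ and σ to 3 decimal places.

For Normal(μ,σ), the p-quantile is μ + z_p·σ. Here z_{0.29} = -0.5534, z_{0.68} = 0.4677.
So -0.0106 = μ − 0.5534σ and 0.0125 = μ + 0.4677σ.
Subtracting: σ = (0.0125 − -0.0106)/(0.4677 − (-0.5534)) = 0.023.
Then μ = -0.0106 − (-0.5534)·0.023 = 0.002.

μ = 0.002, σ = 0.023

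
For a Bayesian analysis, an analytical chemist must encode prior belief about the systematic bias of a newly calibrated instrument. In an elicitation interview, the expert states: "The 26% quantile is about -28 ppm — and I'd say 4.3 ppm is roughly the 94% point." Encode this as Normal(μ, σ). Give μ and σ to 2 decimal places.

μ = -18.55, σ = 14.69

For Normal(μ,σ), the p-quantile is μ + z_p·σ. Here z_{0.26} = -0.6433, z_{0.94} = 1.555.
So -28 = μ − 0.6433σ and 4.3 = μ + 1.555σ.
Subtracting: σ = (4.3 − -28)/(1.555 − (-0.6433)) = 14.69.
Then μ = -28 − (-0.6433)·14.69 = -18.55.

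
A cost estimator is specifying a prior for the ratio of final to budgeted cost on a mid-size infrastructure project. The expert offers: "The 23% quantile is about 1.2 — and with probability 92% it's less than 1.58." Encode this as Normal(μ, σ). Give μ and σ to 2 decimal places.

μ = 1.33, σ = 0.18

For Normal(μ,σ), the p-quantile is μ + z_p·σ. Here z_{0.23} = -0.7388, z_{0.92} = 1.405.
So 1.2 = μ − 0.7388σ and 1.58 = μ + 1.405σ.
Subtracting: σ = (1.58 − 1.2)/(1.405 − (-0.7388)) = 0.18.
Then μ = 1.2 − (-0.7388)·0.18 = 1.33.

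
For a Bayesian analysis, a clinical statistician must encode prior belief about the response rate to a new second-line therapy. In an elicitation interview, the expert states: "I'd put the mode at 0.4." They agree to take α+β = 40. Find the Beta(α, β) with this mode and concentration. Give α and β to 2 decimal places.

For α,β > 1 the Beta mode is (α−1)/(α+β−2). With α+β = 40, the mode is (α−1)/38.
Set (α−1)/38 = 0.4 → α = 1 + 0.4·38 = 16.20.
β = 40 − α = 23.80.

α = 16.20, β = 23.80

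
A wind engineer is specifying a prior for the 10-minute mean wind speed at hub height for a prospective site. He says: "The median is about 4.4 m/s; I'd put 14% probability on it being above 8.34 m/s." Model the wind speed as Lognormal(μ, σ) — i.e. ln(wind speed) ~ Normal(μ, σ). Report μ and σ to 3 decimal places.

μ ≈ 1.482, σ ≈ 0.592

If T ~ Lognormal(μ,σ) then ln T ~ Normal(μ,σ), so the p-quantile of ln T is μ + z_p·σ.
ln(4.4) = 1.482 and ln(8.34) = 2.121; z_{0.5} = 0, z_{0.86} = 1.08.
σ = (2.121 − 1.482)/(1.08 − (0)) = 0.592.
μ = 1.482 − (0)·0.592 = 1.482.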